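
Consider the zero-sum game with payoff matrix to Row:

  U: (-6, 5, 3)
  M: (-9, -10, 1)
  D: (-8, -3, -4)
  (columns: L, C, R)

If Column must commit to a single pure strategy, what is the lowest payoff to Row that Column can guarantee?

-6

Column maxima: L → -6, C → 5, R → 3.
The smallest of these is -6.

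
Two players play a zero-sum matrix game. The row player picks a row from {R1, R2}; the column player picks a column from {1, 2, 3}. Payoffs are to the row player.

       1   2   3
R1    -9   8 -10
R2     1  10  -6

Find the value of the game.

-6

Row minima: R1 → -10, R2 → -6; maximin = -6.
Column maxima: 1 → 1, 2 → 10, 3 → -6; minimax = -6.
Since maximin = minimax = -6, there is a saddle point and the value is -6.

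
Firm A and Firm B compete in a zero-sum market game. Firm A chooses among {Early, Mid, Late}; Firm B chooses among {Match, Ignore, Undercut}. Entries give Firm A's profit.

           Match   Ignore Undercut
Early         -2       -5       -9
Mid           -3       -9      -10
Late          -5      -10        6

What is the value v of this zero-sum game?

Row minima: Early → -9, Mid → -10, Late → -10; maximin = -9.
Column maxima: Match → -2, Ignore → -5, Undercut → 6; minimax = -5.
-9 ≠ -5, so there is no saddle point; optimal play is mixed.
Mid is strictly dominated by Early, so Firm A never plays it.
Match is strictly dominated by Ignore (it gives Firm A strictly more in every row), so Firm B never plays it.
On the remaining 2×2 (Early, Late vs Ignore, Undercut):
Let Firm A play Early with probability p. Expected payoff against Ignore: (-5)p + (-10)(1−p) = 5p − 10; against Undercut: (-9)p + 6(1−p) = −15p + 6.
Setting these equal: 5p − 10 = −15p + 6 ⇒ 20p = 16 ⇒ p = 4/5, and the value is (5)·(4/5) − 10 = -6.
For Firm B: with q = P(Ignore), equating Early's and Late's payoffs gives 4q − 9 = −16q + 6 ⇒ q = 3/4.

-6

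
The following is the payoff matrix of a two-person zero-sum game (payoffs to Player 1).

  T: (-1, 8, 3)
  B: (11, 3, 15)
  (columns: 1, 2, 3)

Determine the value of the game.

Row minima: T → -1, B → 3; maximin = 3.
Column maxima: 1 → 11, 2 → 8, 3 → 15; minimax = 8.
3 ≠ 8, so there is no saddle point; optimal play is mixed.
3 is strictly dominated by 1 (it gives Player 1 strictly more in every row), so Player 2 never plays it.
On the remaining 2×2 (T, B vs 1, 2):
Let Player 1 play T with probability p. Expected payoff against 1: (-1)p + 11(1−p) = −12p + 11; against 2: 8p + 3(1−p) = 5p + 3.
Setting these equal: −12p + 11 = 5p + 3 ⇒ −17p = -8 ⇒ p = 8/17, and the value is (-12)·(8/17) + 11 = 91/17.
For Player 2: with q = P(1), equating T's and B's payoffs gives −9q + 8 = 8q + 3 ⇒ q = 5/17.

91/17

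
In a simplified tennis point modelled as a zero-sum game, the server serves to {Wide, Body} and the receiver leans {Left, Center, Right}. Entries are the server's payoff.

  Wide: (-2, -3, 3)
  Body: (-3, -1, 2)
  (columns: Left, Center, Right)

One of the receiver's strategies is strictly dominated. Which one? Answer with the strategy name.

Right

Left holds the server's payoff strictly below Right in every row: -2 < 3, -3 < 2.
So Right is strictly dominated for the receiver.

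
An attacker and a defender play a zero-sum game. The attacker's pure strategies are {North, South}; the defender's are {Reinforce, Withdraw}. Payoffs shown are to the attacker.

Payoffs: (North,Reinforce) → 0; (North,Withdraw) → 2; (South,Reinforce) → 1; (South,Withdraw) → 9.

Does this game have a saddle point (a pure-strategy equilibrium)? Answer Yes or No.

Yes

Row minima: North → 0, South → 1; maximin = 1.
Column maxima: Reinforce → 1, Withdraw → 9; minimax = 1.
maximin = minimax = 1, so a saddle point exists.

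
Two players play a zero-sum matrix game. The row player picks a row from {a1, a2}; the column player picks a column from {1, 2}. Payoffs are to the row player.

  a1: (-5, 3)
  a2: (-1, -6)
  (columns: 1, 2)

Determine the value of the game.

Row minima: a1 → -5, a2 → -6; maximin = -5.
Column maxima: 1 → -1, 2 → 3; minimax = -1.
-5 ≠ -1, so there is no saddle point; optimal play is mixed.
Let the row player play a1 with probability p. Expected payoff against 1: (-5)p + (-1)(1−p) = −4p − 1; against 2: 3p + (-6)(1−p) = 9p − 6.
Setting these equal: −4p − 1 = 9p − 6 ⇒ −13p = -5 ⇒ p = 5/13, and the value is (-4)·(5/13) − 1 = -33/13.
For the column player: with q = P(1), equating a1's and a2's payoffs gives −8q + 3 = 5q − 6 ⇒ q = 9/13.

-33/13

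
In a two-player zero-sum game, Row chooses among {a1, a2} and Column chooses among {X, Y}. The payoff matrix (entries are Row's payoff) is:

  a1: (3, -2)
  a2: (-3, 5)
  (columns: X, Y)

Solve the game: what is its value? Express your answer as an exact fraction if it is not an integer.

Row minima: a1 → -2, a2 → -3; maximin = -2.
Column maxima: X → 3, Y → 5; minimax = 3.
-2 ≠ 3, so there is no saddle point; optimal play is mixed.
Let Row play a1 with probability p. Expected payoff against X: 3p + (-3)(1−p) = 6p − 3; against Y: (-2)p + 5(1−p) = −7p + 5.
Setting these equal: 6p − 3 = −7p + 5 ⇒ 13p = 8 ⇒ p = 8/13, and the value is (6)·(8/13) − 3 = 9/13.
For Column: with q = P(X), equating a1's and a2's payoffs gives 5q − 2 = −8q + 5 ⇒ q = 7/13.

9/13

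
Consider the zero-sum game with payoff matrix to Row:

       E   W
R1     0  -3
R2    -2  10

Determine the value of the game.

Row minima: R1 → -3, R2 → -2; maximin = -2.
Column maxima: E → 0, W → 10; minimax = 0.
-2 ≠ 0, so there is no saddle point; optimal play is mixed.
Let Row play R1 with probability p. Expected payoff against E: 0p + (-2)(1−p) = 2p − 2; against W: (-3)p + 10(1−p) = −13p + 10.
Setting these equal: 2p − 2 = −13p + 10 ⇒ 15p = 12 ⇒ p = 4/5, and the value is (2)·(4/5) − 2 = -2/5.
For Column: with q = P(E), equating R1's and R2's payoffs gives 3q − 3 = −12q + 10 ⇒ q = 13/15.

-2/5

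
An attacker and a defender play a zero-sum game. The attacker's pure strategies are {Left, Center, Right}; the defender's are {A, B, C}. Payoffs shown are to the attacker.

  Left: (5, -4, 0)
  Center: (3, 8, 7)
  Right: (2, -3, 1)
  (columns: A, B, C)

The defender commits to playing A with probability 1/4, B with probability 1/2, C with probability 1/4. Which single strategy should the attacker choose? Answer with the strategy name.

Expected payoff of Left: (1/4)·5 + (1/2)·(-4) + (1/4)·0 = -3/4.
Expected payoff of Center: (1/4)·3 + (1/2)·8 + (1/4)·7 = 13/2.
Expected payoff of Right: (1/4)·2 + (1/2)·(-3) + (1/4)·1 = -3/4.
The largest is 13/2, so the attacker's best response is Center.

Center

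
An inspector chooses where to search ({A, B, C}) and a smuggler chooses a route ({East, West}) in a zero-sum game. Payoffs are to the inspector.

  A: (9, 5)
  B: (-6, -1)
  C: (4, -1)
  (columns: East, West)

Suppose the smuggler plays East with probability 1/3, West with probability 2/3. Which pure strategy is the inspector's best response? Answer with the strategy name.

Expected payoff of A: (1/3)·9 + (2/3)·5 = 19/3.
Expected payoff of B: (1/3)·(-6) + (2/3)·(-1) = -8/3.
Expected payoff of C: (1/3)·4 + (2/3)·(-1) = 2/3.
The largest is 19/3, so the inspector's best response is A.

A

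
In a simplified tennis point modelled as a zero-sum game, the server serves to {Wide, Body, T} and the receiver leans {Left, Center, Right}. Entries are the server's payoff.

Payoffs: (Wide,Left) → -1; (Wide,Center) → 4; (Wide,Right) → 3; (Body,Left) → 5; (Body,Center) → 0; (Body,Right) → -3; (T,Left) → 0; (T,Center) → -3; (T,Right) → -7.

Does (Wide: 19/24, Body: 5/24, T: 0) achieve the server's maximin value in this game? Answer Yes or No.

No

Against Left this mix gives (19/24)·(-1) + (5/24)·5 = 1/4.
Against Center this mix gives (19/24)·4 + (5/24)·0 = 19/6.
Against Right this mix gives (19/24)·3 + (5/24)·(-3) = 7/4.
The receiver will play Left, holding the server to 1/4. Shifting weight toward the row that does better against Left would raise this floor (the equalizing mix achieves 1 against both Left and Right), so the proposed strategy is not optimal.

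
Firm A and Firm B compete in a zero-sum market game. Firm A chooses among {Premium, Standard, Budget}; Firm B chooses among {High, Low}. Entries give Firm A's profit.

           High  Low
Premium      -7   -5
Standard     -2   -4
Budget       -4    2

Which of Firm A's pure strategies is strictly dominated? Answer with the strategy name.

Standard gives a strictly higher payoff than Premium against every column: -2 > -7, -4 > -5.
So Premium is strictly dominated and Firm A never plays it.

Premium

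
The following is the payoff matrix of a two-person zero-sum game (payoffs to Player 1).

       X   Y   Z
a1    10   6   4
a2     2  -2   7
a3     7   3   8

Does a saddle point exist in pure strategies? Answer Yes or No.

Row minima: a1 → 4, a2 → -2, a3 → 3; maximin = 4.
Column maxima: X → 10, Y → 6, Z → 8; minimax = 6.
4 ≠ 6, so no pure-strategy equilibrium exists.

No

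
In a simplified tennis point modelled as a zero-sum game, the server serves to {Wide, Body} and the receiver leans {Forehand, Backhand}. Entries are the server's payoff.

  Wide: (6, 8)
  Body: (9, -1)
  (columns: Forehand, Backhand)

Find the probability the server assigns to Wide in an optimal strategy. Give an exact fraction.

5/6

Row minima: Wide → 6, Body → -1; maximin = 6.
Column maxima: Forehand → 9, Backhand → 8; minimax = 8.
6 ≠ 8, so there is no saddle point; optimal play is mixed.
Let the server play Wide with probability p. Expected payoff against Forehand: 6p + 9(1−p) = −3p + 9; against Backhand: 8p + (-1)(1−p) = 9p − 1.
Setting these equal: −3p + 9 = 9p − 1 ⇒ −12p = -10 ⇒ p = 5/6, and the value is (-3)·(5/6) + 9 = 13/2.
For the receiver: with q = P(Forehand), equating Wide's and Body's payoffs gives −2q + 8 = 10q − 1 ⇒ q = 3/4.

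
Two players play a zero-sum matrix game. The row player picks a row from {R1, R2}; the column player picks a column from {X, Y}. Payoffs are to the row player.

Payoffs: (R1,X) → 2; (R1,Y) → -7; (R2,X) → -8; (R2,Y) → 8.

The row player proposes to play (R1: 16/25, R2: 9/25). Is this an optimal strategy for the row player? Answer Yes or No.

Yes

Against X this mix gives (16/25)·2 + (9/25)·(-8) = -8/5.
Against Y this mix gives (16/25)·(-7) + (9/25)·8 = -8/5.
All of the column player's active replies (X, Y) yield -8/5, and no column does worse for the row player. The mix makes the column player indifferent and guarantees -8/5, so it is optimal.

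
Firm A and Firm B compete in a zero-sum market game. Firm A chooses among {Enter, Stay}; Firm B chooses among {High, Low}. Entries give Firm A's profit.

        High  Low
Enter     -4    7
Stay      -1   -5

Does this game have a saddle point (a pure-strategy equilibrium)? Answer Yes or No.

Row minima: Enter → -4, Stay → -5; maximin = -4.
Column maxima: High → -1, Low → 7; minimax = -1.
-4 ≠ -1, so no pure-strategy equilibrium exists.

No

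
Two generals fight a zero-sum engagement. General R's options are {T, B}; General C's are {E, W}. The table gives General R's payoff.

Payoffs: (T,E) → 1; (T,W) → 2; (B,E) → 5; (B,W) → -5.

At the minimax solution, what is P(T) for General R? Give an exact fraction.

10/11

Row minima: T → 1, B → -5; maximin = 1.
Column maxima: E → 5, W → 2; minimax = 2.
1 ≠ 2, so there is no saddle point; optimal play is mixed.
Let General R play T with probability p. Expected payoff against E: 1p + 5(1−p) = −4p + 5; against W: 2p + (-5)(1−p) = 7p − 5.
Setting these equal: −4p + 5 = 7p − 5 ⇒ −11p = -10 ⇒ p = 10/11, and the value is (-4)·(10/11) + 5 = 15/11.
For General C: with q = P(E), equating T's and B's payoffs gives −q + 2 = 10q − 5 ⇒ q = 7/11.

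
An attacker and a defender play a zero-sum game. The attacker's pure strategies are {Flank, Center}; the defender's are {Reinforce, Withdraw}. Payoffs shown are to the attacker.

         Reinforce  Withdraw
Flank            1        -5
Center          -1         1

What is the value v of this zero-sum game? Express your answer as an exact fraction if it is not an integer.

Row minima: Flank → -5, Center → -1; maximin = -1.
Column maxima: Reinforce → 1, Withdraw → 1; minimax = 1.
-1 ≠ 1, so there is no saddle point; optimal play is mixed.
Let the attacker play Flank with probability p. Expected payoff against Reinforce: 1p + (-1)(1−p) = 2p − 1; against Withdraw: (-5)p + 1(1−p) = −6p + 1.
Setting these equal: 2p − 1 = −6p + 1 ⇒ 8p = 2 ⇒ p = 1/4, and the value is (2)·(1/4) − 1 = -1/2.
For the defender: with q = P(Reinforce), equating Flank's and Center's payoffs gives 6q − 5 = −2q + 1 ⇒ q = 3/4.

-1/2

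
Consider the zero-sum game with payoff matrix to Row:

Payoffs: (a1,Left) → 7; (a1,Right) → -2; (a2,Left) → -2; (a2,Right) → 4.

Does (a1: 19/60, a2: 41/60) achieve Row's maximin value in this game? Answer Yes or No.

Against Left this mix gives (19/60)·7 + (41/60)·(-2) = 17/20.
Against Right this mix gives (19/60)·(-2) + (41/60)·4 = 21/10.
Column will play Left, holding Row to 17/20. Shifting weight toward the row that does better against Left would raise this floor (the equalizing mix achieves 8/5 against both Left and Right), so the proposed strategy is not optimal.

No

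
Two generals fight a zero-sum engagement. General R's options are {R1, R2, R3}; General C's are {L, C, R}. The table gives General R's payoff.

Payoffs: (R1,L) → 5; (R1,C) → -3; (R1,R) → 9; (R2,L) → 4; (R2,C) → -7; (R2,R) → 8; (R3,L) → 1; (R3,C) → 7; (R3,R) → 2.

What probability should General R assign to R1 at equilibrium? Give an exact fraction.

3/7

Row minima: R1 → -3, R2 → -7, R3 → 1; maximin = 1.
Column maxima: L → 5, C → 7, R → 9; minimax = 5.
1 ≠ 5, so there is no saddle point; optimal play is mixed.
R2 is strictly dominated by R1, so General R never plays it.
R is strictly dominated by L (it gives General R strictly more in every row), so General C never plays it.
On the remaining 2×2 (R1, R3 vs L, C):
Let General R play R1 with probability p. Expected payoff against L: 5p + 1(1−p) = 4p + 1; against C: (-3)p + 7(1−p) = −10p + 7.
Setting these equal: 4p + 1 = −10p + 7 ⇒ 14p = 6 ⇒ p = 3/7, and the value is (4)·(3/7) + 1 = 19/7.
For General C: with q = P(L), equating R1's and R3's payoffs gives 8q − 3 = −6q + 7 ⇒ q = 5/7.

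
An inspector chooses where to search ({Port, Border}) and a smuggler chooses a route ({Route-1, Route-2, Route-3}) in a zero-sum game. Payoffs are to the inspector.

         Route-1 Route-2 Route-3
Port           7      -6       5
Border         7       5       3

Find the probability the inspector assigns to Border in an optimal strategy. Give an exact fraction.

Row minima: Port → -6, Border → 3; maximin = 3.
Column maxima: Route-1 → 7, Route-2 → 5, Route-3 → 5; minimax = 5.
3 ≠ 5, so there is no saddle point; optimal play is mixed.
Route-1 is strictly dominated by Route-2 (it gives the inspector strictly more in every row), so the smuggler never plays it.
On the remaining 2×2 (Port, Border vs Route-2, Route-3):
Let the inspector play Port with probability p. Expected payoff against Route-2: (-6)p + 5(1−p) = −11p + 5; against Route-3: 5p + 3(1−p) = 2p + 3.
Setting these equal: −11p + 5 = 2p + 3 ⇒ −13p = -2 ⇒ p = 2/13, and the value is (-11)·(2/13) + 5 = 43/13.
For the smuggler: with q = P(Route-2), equating Port's and Border's payoffs gives −11q + 5 = 2q + 3 ⇒ q = 2/13.

11/13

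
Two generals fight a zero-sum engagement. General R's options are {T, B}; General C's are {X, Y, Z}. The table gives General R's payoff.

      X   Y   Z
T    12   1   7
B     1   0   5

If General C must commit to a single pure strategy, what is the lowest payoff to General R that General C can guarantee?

1

Column maxima: X → 12, Y → 1, Z → 7.
The smallest of these is 1.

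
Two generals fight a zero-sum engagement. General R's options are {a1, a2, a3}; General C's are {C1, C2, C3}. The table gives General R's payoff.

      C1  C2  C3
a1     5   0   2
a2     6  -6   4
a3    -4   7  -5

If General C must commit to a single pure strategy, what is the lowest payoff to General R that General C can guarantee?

4

Column maxima: C1 → 6, C2 → 7, C3 → 4.
The smallest of these is 4.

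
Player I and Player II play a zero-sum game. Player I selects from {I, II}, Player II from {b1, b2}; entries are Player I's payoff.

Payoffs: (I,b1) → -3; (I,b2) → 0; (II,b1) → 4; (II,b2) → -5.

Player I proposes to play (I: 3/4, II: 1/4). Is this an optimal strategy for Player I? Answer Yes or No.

Against b1 this mix gives (3/4)·(-3) + (1/4)·4 = -5/4.
Against b2 this mix gives (3/4)·0 + (1/4)·(-5) = -5/4.
All of Player II's active replies (b1, b2) yield -5/4, and no column does worse for Player I. The mix makes Player II indifferent and guarantees -5/4, so it is optimal.

Yes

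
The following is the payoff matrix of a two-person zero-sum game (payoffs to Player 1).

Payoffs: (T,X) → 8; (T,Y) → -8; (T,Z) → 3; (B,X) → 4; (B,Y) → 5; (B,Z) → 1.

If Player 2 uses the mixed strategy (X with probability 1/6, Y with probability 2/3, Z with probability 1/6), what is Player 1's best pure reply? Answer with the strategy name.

B

Expected payoff of T: (1/6)·8 + (2/3)·(-8) + (1/6)·3 = -7/2.
Expected payoff of B: (1/6)·4 + (2/3)·5 + (1/6)·1 = 25/6.
The largest is 25/6, so Player 1's best response is B.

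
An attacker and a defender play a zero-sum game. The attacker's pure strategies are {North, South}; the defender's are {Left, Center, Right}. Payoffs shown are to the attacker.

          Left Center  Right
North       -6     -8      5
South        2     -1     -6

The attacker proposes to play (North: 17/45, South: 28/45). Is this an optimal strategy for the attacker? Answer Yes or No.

Against Left this mix gives (17/45)·(-6) + (28/45)·2 = -46/45.
Against Center this mix gives (17/45)·(-8) + (28/45)·(-1) = -164/45.
Against Right this mix gives (17/45)·5 + (28/45)·(-6) = -83/45.
The defender will play Center, holding the attacker to -164/45. Shifting weight toward the row that does better against Center would raise this floor (the equalizing mix achieves -53/18 against both Center and Right), so the proposed strategy is not optimal.

No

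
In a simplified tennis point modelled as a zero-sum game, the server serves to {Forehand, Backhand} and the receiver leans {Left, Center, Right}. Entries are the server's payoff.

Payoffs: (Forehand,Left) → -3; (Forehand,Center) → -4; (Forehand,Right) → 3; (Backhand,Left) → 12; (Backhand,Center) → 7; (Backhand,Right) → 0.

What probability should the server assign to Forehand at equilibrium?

1/2

Row minima: Forehand → -4, Backhand → 0; maximin = 0.
Column maxima: Left → 12, Center → 7, Right → 3; minimax = 3.
0 ≠ 3, so there is no saddle point; optimal play is mixed.
Left is strictly dominated by Center (it gives the server strictly more in every row), so the receiver never plays it.
On the remaining 2×2 (Forehand, Backhand vs Center, Right):
Let the server play Forehand with probability p. Expected payoff against Center: (-4)p + 7(1−p) = −11p + 7; against Right: 3p + 0(1−p) = 3p.
Setting these equal: −11p + 7 = 3p ⇒ −14p = -7 ⇒ p = 1/2, and the value is (-11)·(1/2) + 7 = 3/2.
For the receiver: with q = P(Center), equating Forehand's and Backhand's payoffs gives −7q + 3 = 7q ⇒ q = 3/14.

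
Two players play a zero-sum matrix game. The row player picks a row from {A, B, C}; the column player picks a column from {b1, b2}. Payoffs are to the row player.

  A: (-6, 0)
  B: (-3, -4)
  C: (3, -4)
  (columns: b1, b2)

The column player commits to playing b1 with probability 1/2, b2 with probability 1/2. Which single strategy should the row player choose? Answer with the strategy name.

C

Expected payoff of A: (1/2)·(-6) + (1/2)·0 = -3.
Expected payoff of B: (1/2)·(-3) + (1/2)·(-4) = -7/2.
Expected payoff of C: (1/2)·3 + (1/2)·(-4) = -1/2.
The largest is -1/2, so the row player's best response is C.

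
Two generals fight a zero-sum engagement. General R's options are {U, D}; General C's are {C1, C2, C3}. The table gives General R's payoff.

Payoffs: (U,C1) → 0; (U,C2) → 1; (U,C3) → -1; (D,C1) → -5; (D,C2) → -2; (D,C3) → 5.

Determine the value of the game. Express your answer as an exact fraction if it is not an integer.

Row minima: U → -1, D → -5; maximin = -1.
Column maxima: C1 → 0, C2 → 1, C3 → 5; minimax = 0.
-1 ≠ 0, so there is no saddle point; optimal play is mixed.
C2 is strictly dominated by C1 (it gives General R strictly more in every row), so General C never plays it.
On the remaining 2×2 (U, D vs C1, C3):
Let General R play U with probability p. Expected payoff against C1: 0p + (-5)(1−p) = 5p − 5; against C3: (-1)p + 5(1−p) = −6p + 5.
Setting these equal: 5p − 5 = −6p + 5 ⇒ 11p = 10 ⇒ p = 10/11, and the value is (5)·(10/11) − 5 = -5/11.
For General C: with q = P(C1), equating U's and D's payoffs gives q − 1 = −10q + 5 ⇒ q = 6/11.

-5/11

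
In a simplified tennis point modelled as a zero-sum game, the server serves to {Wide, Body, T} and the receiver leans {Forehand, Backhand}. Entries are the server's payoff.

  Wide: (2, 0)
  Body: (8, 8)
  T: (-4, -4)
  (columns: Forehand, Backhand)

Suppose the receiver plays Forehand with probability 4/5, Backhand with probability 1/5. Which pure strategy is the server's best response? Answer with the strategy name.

Body

Expected payoff of Wide: (4/5)·2 + (1/5)·0 = 8/5.
Expected payoff of Body: (4/5)·8 + (1/5)·8 = 8.
Expected payoff of T: (4/5)·(-4) + (1/5)·(-4) = -4.
The largest is 8, so the server's best response is Body.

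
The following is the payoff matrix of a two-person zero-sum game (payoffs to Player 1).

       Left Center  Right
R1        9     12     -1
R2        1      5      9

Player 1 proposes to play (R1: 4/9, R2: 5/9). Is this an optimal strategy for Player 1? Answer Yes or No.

Against Left this mix gives (4/9)·9 + (5/9)·1 = 41/9.
Against Center this mix gives (4/9)·12 + (5/9)·5 = 73/9.
Against Right this mix gives (4/9)·(-1) + (5/9)·9 = 41/9.
All of Player 2's active replies (Left, Right) yield 41/9, and no column does worse for Player 1. The mix makes Player 2 indifferent and guarantees 41/9, so it is optimal.

Yes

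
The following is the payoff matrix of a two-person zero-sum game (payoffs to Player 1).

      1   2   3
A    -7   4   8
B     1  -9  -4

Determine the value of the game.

-59/21

Row minima: A → -7, B → -9; maximin = -7.
Column maxima: 1 → 1, 2 → 4, 3 → 8; minimax = 1.
-7 ≠ 1, so there is no saddle point; optimal play is mixed.
3 is strictly dominated by 2 (it gives Player 1 strictly more in every row), so Player 2 never plays it.
On the remaining 2×2 (A, B vs 1, 2):
Let Player 1 play A with probability p. Expected payoff against 1: (-7)p + 1(1−p) = −8p + 1; against 2: 4p + (-9)(1−p) = 13p − 9.
Setting these equal: −8p + 1 = 13p − 9 ⇒ −21p = -10 ⇒ p = 10/21, and the value is (-8)·(10/21) + 1 = -59/21.
For Player 2: with q = P(1), equating A's and B's payoffs gives −11q + 4 = 10q − 9 ⇒ q = 13/21.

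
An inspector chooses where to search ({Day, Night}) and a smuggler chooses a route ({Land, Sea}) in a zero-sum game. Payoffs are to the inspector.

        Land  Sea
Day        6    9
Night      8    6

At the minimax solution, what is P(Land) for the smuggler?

Row minima: Day → 6, Night → 6; maximin = 6.
Column maxima: Land → 8, Sea → 9; minimax = 8.
6 ≠ 8, so there is no saddle point; optimal play is mixed.
Let the inspector play Day with probability p. Expected payoff against Land: 6p + 8(1−p) = −2p + 8; against Sea: 9p + 6(1−p) = 3p + 6.
Setting these equal: −2p + 8 = 3p + 6 ⇒ −5p = -2 ⇒ p = 2/5, and the value is (-2)·(2/5) + 8 = 36/5.
For the smuggler: with q = P(Land), equating Day's and Night's payoffs gives −3q + 9 = 2q + 6 ⇒ q = 3/5.

3/5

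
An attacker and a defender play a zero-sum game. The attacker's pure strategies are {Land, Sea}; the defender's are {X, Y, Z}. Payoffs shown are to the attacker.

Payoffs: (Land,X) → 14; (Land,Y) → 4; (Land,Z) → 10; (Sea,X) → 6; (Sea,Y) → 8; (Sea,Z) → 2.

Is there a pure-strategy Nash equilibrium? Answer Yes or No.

No

Row minima: Land → 4, Sea → 2; maximin = 4.
Column maxima: X → 14, Y → 8, Z → 10; minimax = 8.
4 ≠ 8, so no pure-strategy equilibrium exists.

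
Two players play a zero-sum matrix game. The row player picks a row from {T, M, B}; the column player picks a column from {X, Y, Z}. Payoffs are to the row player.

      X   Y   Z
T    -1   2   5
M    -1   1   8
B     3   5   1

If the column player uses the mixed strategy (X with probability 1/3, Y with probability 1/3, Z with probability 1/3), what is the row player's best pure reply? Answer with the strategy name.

Expected payoff of T: (1/3)·(-1) + (1/3)·2 + (1/3)·5 = 2.
Expected payoff of M: (1/3)·(-1) + (1/3)·1 + (1/3)·8 = 8/3.
Expected payoff of B: (1/3)·3 + (1/3)·5 + (1/3)·1 = 3.
The largest is 3, so the row player's best response is B.

B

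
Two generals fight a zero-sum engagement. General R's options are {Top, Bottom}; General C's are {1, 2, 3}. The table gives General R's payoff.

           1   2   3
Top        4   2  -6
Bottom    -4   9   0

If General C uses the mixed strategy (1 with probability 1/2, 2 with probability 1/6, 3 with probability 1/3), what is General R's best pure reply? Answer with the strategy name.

Expected payoff of Top: (1/2)·4 + (1/6)·2 + (1/3)·(-6) = 1/3.
Expected payoff of Bottom: (1/2)·(-4) + (1/6)·9 + (1/3)·0 = -1/2.
The largest is 1/3, so General R's best response is Top.

Top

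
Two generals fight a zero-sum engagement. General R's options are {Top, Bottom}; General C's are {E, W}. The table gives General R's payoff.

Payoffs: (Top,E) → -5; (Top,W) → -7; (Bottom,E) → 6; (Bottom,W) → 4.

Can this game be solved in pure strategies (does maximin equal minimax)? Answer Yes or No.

Row minima: Top → -7, Bottom → 4; maximin = 4.
Column maxima: E → 6, W → 4; minimax = 4.
maximin = minimax = 4, so a saddle point exists.

Yes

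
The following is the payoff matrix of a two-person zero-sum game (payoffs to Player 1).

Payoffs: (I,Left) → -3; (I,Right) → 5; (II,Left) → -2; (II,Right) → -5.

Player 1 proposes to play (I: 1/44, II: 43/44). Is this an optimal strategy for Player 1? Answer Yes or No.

No

Against Left this mix gives (1/44)·(-3) + (43/44)·(-2) = -89/44.
Against Right this mix gives (1/44)·5 + (43/44)·(-5) = -105/22.
Player 2 will play Right, holding Player 1 to -105/22. Shifting weight toward the row that does better against Right would raise this floor (the equalizing mix achieves -25/11 against both Right and Left), so the proposed strategy is not optimal.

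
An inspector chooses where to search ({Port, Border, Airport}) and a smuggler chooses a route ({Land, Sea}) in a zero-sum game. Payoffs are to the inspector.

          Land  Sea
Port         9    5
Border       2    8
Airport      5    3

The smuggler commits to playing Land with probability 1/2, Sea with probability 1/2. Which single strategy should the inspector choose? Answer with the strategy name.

Port

Expected payoff of Port: (1/2)·9 + (1/2)·5 = 7.
Expected payoff of Border: (1/2)·2 + (1/2)·8 = 5.
Expected payoff of Airport: (1/2)·5 + (1/2)·3 = 4.
The largest is 7, so the inspector's best response is Port.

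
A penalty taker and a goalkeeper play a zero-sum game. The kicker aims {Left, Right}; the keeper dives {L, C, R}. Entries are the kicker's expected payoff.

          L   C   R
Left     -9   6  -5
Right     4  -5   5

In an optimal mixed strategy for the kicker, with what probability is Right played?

Row minima: Left → -9, Right → -5; maximin = -5.
Column maxima: L → 4, C → 6, R → 5; minimax = 4.
-5 ≠ 4, so there is no saddle point; optimal play is mixed.
R is strictly dominated by L (it gives the kicker strictly more in every row), so the keeper never plays it.
On the remaining 2×2 (Left, Right vs L, C):
Let the kicker play Left with probability p. Expected payoff against L: (-9)p + 4(1−p) = −13p + 4; against C: 6p + (-5)(1−p) = 11p − 5.
Setting these equal: −13p + 4 = 11p − 5 ⇒ −24p = -9 ⇒ p = 3/8, and the value is (-13)·(3/8) + 4 = -7/8.
For the keeper: with q = P(L), equating Left's and Right's payoffs gives −15q + 6 = 9q − 5 ⇒ q = 11/24.

5/8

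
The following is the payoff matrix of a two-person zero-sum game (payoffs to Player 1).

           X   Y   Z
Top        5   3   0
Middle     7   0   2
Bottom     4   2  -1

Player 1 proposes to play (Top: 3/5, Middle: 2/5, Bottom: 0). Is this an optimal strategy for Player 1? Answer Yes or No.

Against X this mix gives (3/5)·5 + (2/5)·7 = 29/5.
Against Y this mix gives (3/5)·3 + (2/5)·0 = 9/5.
Against Z this mix gives (3/5)·0 + (2/5)·2 = 4/5.
Player 2 will play Z, holding Player 1 to 4/5. Shifting weight toward the row that does better against Z would raise this floor (the equalizing mix achieves 6/5 against both Z and Y), so the proposed strategy is not optimal.

No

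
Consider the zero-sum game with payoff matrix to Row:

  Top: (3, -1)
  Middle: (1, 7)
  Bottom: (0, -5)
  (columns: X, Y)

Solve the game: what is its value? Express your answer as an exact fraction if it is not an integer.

Row minima: Top → -1, Middle → 1, Bottom → -5; maximin = 1.
Column maxima: X → 3, Y → 7; minimax = 3.
1 ≠ 3, so there is no saddle point; optimal play is mixed.
Bottom is strictly dominated by Top, so Row never plays it.
On the remaining 2×2 (Top, Middle vs X, Y):
Let Row play Top with probability p. Expected payoff against X: 3p + 1(1−p) = 2p + 1; against Y: (-1)p + 7(1−p) = −8p + 7.
Setting these equal: 2p + 1 = −8p + 7 ⇒ 10p = 6 ⇒ p = 3/5, and the value is (2)·(3/5) + 1 = 11/5.
For Column: with q = P(X), equating Top's and Middle's payoffs gives 4q − 1 = −6q + 7 ⇒ q = 4/5.

11/5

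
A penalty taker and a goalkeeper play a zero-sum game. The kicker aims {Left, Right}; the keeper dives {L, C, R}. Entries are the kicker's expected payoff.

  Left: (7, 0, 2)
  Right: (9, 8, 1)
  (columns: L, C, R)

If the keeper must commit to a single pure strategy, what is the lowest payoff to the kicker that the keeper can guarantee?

Column maxima: L → 9, C → 8, R → 2.
The smallest of these is 2.

2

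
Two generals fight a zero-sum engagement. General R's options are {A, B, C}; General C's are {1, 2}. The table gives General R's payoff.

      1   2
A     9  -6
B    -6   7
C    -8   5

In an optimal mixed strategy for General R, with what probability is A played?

13/28

Row minima: A → -6, B → -6, C → -8; maximin = -6.
Column maxima: 1 → 9, 2 → 7; minimax = 7.
-6 ≠ 7, so there is no saddle point; optimal play is mixed.
C is strictly dominated by B, so General R never plays it.
On the remaining 2×2 (A, B vs 1, 2):
Let General R play A with probability p. Expected payoff against 1: 9p + (-6)(1−p) = 15p − 6; against 2: (-6)p + 7(1−p) = −13p + 7.
Setting these equal: 15p − 6 = −13p + 7 ⇒ 28p = 13 ⇒ p = 13/28, and the value is (15)·(13/28) − 6 = 27/28.
For General C: with q = P(1), equating A's and B's payoffs gives 15q − 6 = −13q + 7 ⇒ q = 13/28.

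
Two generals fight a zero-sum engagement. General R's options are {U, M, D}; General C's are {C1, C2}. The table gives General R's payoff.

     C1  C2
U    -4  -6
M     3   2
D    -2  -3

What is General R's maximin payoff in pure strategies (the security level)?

Row minima: U → -6, M → 2, D → -3.
The best of these is 2.

2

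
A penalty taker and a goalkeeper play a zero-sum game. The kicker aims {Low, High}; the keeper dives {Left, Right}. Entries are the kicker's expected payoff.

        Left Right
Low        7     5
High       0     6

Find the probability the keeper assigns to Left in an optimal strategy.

1/8

Row minima: Low → 5, High → 0; maximin = 5.
Column maxima: Left → 7, Right → 6; minimax = 6.
5 ≠ 6, so there is no saddle point; optimal play is mixed.
Let the kicker play Low with probability p. Expected payoff against Left: 7p + 0(1−p) = 7p; against Right: 5p + 6(1−p) = −p + 6.
Setting these equal: 7p = −p + 6 ⇒ 8p = 6 ⇒ p = 3/4, and the value is (7)·(3/4) = 21/4.
For the keeper: with q = P(Left), equating Low's and High's payoffs gives 2q + 5 = −6q + 6 ⇒ q = 1/8.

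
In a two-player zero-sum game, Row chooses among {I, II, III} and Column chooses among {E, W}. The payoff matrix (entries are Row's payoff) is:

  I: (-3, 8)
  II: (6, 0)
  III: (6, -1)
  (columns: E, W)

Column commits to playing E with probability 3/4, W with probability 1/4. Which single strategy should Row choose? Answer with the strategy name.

II

Expected payoff of I: (3/4)·(-3) + (1/4)·8 = -1/4.
Expected payoff of II: (3/4)·6 + (1/4)·0 = 9/2.
Expected payoff of III: (3/4)·6 + (1/4)·(-1) = 17/4.
The largest is 9/2, so Row's best response is II.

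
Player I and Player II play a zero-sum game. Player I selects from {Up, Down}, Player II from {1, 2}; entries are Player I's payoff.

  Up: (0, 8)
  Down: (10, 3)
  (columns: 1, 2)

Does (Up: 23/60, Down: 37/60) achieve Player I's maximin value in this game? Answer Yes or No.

No

Against 1 this mix gives (23/60)·0 + (37/60)·10 = 37/6.
Against 2 this mix gives (23/60)·8 + (37/60)·3 = 59/12.
Player II will play 2, holding Player I to 59/12. Shifting weight toward the row that does better against 2 would raise this floor (the equalizing mix achieves 16/3 against both 2 and 1), so the proposed strategy is not optimal.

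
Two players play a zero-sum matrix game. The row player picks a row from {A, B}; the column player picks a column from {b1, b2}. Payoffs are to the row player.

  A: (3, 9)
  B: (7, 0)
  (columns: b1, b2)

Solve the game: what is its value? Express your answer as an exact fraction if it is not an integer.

63/13

Row minima: A → 3, B → 0; maximin = 3.
Column maxima: b1 → 7, b2 → 9; minimax = 7.
3 ≠ 7, so there is no saddle point; optimal play is mixed.
Let the row player play A with probability p. Expected payoff against b1: 3p + 7(1−p) = −4p + 7; against b2: 9p + 0(1−p) = 9p.
Setting these equal: −4p + 7 = 9p ⇒ −13p = -7 ⇒ p = 7/13, and the value is (-4)·(7/13) + 7 = 63/13.
For the column player: with q = P(b1), equating A's and B's payoffs gives −6q + 9 = 7q ⇒ q = 9/13.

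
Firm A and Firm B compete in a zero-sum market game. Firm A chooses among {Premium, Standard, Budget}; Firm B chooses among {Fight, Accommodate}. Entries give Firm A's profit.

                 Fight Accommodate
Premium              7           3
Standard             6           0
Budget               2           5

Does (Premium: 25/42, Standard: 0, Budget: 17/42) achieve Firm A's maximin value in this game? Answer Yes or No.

Against Fight this mix gives (25/42)·7 + (17/42)·2 = 209/42.
Against Accommodate this mix gives (25/42)·3 + (17/42)·5 = 80/21.
Firm B will play Accommodate, holding Firm A to 80/21. Shifting weight toward the row that does better against Accommodate would raise this floor (the equalizing mix achieves 29/7 against both Accommodate and Fight), so the proposed strategy is not optimal.

No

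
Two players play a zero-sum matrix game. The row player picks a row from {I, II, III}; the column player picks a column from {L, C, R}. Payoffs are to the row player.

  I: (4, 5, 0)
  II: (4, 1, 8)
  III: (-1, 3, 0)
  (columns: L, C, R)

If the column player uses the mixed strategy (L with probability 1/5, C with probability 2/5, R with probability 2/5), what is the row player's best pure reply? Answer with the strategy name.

II

Expected payoff of I: (1/5)·4 + (2/5)·5 + (2/5)·0 = 14/5.
Expected payoff of II: (1/5)·4 + (2/5)·1 + (2/5)·8 = 22/5.
Expected payoff of III: (1/5)·(-1) + (2/5)·3 + (2/5)·0 = 1.
The largest is 22/5, so the row player's best response is II.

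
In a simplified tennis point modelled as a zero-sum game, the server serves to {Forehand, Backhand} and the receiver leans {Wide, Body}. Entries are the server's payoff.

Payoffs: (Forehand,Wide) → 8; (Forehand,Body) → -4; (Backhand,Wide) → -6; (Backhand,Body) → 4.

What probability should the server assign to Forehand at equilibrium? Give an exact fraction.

Row minima: Forehand → -4, Backhand → -6; maximin = -4.
Column maxima: Wide → 8, Body → 4; minimax = 4.
-4 ≠ 4, so there is no saddle point; optimal play is mixed.
Let the server play Forehand with probability p. Expected payoff against Wide: 8p + (-6)(1−p) = 14p − 6; against Body: (-4)p + 4(1−p) = −8p + 4.
Setting these equal: 14p − 6 = −8p + 4 ⇒ 22p = 10 ⇒ p = 5/11, and the value is (14)·(5/11) − 6 = 4/11.
For the receiver: with q = P(Wide), equating Forehand's and Backhand's payoffs gives 12q − 4 = −10q + 4 ⇒ q = 4/11.

5/11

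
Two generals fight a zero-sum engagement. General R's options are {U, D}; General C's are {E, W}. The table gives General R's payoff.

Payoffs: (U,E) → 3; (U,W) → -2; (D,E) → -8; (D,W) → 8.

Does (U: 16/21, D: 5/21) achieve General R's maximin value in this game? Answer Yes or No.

Yes

Against E this mix gives (16/21)·3 + (5/21)·(-8) = 8/21.
Against W this mix gives (16/21)·(-2) + (5/21)·8 = 8/21.
All of General C's active replies (E, W) yield 8/21, and no column does worse for General R. The mix makes General C indifferent and guarantees 8/21, so it is optimal.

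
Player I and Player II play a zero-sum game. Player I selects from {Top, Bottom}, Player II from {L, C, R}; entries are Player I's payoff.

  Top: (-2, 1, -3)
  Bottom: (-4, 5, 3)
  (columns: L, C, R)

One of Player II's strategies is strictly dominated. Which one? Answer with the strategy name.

C

L holds Player I's payoff strictly below C in every row: -2 < 1, -4 < 5.
So C is strictly dominated for Player II.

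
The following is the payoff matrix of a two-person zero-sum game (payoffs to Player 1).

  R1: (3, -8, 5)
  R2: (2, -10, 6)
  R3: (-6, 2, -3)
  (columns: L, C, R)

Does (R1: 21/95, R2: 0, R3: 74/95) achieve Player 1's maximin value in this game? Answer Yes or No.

Against L this mix gives (21/95)·3 + (74/95)·(-6) = -381/95.
Against C this mix gives (21/95)·(-8) + (74/95)·2 = -4/19.
Against R this mix gives (21/95)·5 + (74/95)·(-3) = -117/95.
Player 2 will play L, holding Player 1 to -381/95. Shifting weight toward the row that does better against L would raise this floor (the equalizing mix achieves -42/19 against both L and C), so the proposed strategy is not optimal.

No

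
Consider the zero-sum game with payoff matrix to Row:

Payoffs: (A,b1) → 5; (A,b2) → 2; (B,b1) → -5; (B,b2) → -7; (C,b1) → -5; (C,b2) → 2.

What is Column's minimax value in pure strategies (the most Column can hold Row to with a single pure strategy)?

2

Column maxima: b1 → 5, b2 → 2.
The smallest of these is 2.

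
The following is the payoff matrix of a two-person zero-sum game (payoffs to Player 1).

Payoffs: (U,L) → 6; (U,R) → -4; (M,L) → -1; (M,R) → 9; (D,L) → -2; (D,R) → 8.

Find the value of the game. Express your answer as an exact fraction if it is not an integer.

5/2

Row minima: U → -4, M → -1, D → -2; maximin = -1.
Column maxima: L → 6, R → 9; minimax = 6.
-1 ≠ 6, so there is no saddle point; optimal play is mixed.
D is strictly dominated by M, so Player 1 never plays it.
On the remaining 2×2 (U, M vs L, R):
Let Player 1 play U with probability p. Expected payoff against L: 6p + (-1)(1−p) = 7p − 1; against R: (-4)p + 9(1−p) = −13p + 9.
Setting these equal: 7p − 1 = −13p + 9 ⇒ 20p = 10 ⇒ p = 1/2, and the value is (7)·(1/2) − 1 = 5/2.
For Player 2: with q = P(L), equating U's and M's payoffs gives 10q − 4 = −10q + 9 ⇒ q = 13/20.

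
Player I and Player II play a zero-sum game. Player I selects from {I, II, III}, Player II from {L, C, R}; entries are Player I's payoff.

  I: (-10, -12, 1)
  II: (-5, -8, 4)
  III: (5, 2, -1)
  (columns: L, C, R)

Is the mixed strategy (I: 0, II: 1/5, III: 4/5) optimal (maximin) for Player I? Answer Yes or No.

Against L this mix gives (1/5)·(-5) + (4/5)·5 = 3.
Against C this mix gives (1/5)·(-8) + (4/5)·2 = 0.
Against R this mix gives (1/5)·4 + (4/5)·(-1) = 0.
All of Player II's active replies (C, R) yield 0, and no column does worse for Player I. The mix makes Player II indifferent and guarantees 0, so it is optimal.

Yes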